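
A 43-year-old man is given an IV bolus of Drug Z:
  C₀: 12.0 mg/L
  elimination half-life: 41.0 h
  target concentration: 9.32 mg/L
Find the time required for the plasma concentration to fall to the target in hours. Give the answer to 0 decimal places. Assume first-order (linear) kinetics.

15 h

k = ln2 / t½ = 0.693147 / 41.0 = 0.01691 h⁻¹
t = ln(C₀ / C) / k = ln(12.00 / 9.32) / 0.01691
  = ln(1.288) / 0.01691 = 0.2531 / 0.01691 = 14.97 h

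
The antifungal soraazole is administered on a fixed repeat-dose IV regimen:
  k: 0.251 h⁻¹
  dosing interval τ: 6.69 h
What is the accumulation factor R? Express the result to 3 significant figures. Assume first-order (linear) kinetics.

e^(−kτ) = e^(−0.2510 × 6.69) = 0.1865
Accumulation ratio R = 1 / (1 − e^(−kτ)) = 1 / (1 − 0.1865) = 1.229

1.23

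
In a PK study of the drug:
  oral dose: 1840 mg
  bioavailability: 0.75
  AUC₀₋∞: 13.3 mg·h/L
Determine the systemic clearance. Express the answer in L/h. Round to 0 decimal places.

CL = F·Dose / AUC = 0.75 × 1840 / 13.3 = 103.8 L/h

104 L/h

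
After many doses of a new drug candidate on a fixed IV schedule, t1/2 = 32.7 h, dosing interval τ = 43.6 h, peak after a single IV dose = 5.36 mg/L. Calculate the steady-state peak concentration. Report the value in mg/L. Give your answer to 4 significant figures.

8.887 mg/L

k = ln2 / t½ = 0.693147 / 32.7 = 0.02120 h⁻¹
e^(−kτ) = e^(−0.02120 × 43.6) = 0.3968
Accumulation ratio R = 1 / (1 − e^(−kτ)) = 1 / (1 − 0.3968) = 1.658
Steady-state peak = C₀ × R = 5.36 × 1.658 = 8.887 mg/L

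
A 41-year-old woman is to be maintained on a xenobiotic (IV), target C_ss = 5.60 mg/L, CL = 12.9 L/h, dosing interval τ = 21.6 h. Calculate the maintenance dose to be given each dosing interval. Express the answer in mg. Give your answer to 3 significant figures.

At steady state, Dose/τ = Css × CL.
Dose = Css × CL × τ = 5.60 × 12.90 × 21.6 = 1560 mg

1560 mg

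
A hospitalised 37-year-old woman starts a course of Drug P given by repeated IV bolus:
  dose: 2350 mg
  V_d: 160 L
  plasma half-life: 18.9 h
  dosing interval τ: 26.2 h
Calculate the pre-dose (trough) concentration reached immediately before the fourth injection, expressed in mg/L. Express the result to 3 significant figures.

8.59 mg/L

C₀ per dose = Dose / Vd = 2350 / 160 = 14.69 mg/L
k = ln2 / t½ = 0.693147 / 18.9 = 0.03667 h⁻¹
Fraction remaining after one interval: r = e^(−kτ) = e^(−0.03667 × 26.2) = 0.3826
Before dose 4, 3 doses have been given (aged 1τ, 2τ, 3τ).
C_trough = C₀ × (r + r² + … + r^3) = C₀ × r(1−r^3)/(1−r)
        = 14.69 × 0.3826 × (1 − 0.05601) / (1 − 0.3826) = 8.593 mg/L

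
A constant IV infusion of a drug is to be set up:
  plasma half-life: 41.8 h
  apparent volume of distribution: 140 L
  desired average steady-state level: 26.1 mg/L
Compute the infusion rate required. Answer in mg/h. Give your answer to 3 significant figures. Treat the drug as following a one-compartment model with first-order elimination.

60.6 mg/h

k = ln2 / t½ = 0.693147 / 41.8 = 0.01658 h⁻¹
CL = k × Vd = 0.01658 × 140 = 2.321 L/h
At steady state, infusion rate R₀ = Css × CL = 26.1 × 2.321 = 60.58 mg/h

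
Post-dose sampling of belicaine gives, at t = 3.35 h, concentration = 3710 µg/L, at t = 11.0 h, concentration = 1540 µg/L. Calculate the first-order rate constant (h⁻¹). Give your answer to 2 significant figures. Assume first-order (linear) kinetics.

0.11 h⁻¹

k = ln(C₁/C₂) / (t₂ − t₁) = ln(3710/1540) / (11.0 − 3.35)
  = 0.8792 / 7.650 = 0.1149 h⁻¹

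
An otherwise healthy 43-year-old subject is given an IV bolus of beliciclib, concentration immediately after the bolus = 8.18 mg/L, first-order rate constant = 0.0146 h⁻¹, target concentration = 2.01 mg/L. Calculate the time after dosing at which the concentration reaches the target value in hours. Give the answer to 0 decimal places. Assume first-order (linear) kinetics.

t = ln(C₀ / C) / k = ln(8.180 / 2.01) / 0.01460
  = ln(4.070) / 0.01460 = 1.404 / 0.01460 = 96.16 h

96 h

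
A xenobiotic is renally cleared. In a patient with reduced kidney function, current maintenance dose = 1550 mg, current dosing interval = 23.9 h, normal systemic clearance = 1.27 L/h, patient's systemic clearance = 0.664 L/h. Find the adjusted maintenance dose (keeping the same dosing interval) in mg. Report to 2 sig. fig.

810 mg

To keep the same average steady-state level, dosing rate must scale with clearance.
CL ratio = 0.664 / 1.27 = 0.5228
New dose (same interval) = 1550 × 0.5228 = 810.3 mg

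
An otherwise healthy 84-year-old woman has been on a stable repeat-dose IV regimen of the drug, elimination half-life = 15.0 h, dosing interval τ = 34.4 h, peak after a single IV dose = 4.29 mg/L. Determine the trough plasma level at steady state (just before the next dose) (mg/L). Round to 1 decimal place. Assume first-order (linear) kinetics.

1.1 mg/L

k = ln2 / t½ = 0.693147 / 15.0 = 0.04621 h⁻¹
e^(−kτ) = e^(−0.04621 × 34.4) = 0.2040
Accumulation ratio R = 1 / (1 − e^(−kτ)) = 1 / (1 − 0.2040) = 1.256
Steady-state trough = C₀ × R × e^(−kτ) = 4.29 × 1.256 × 0.2040 = 1.099 mg/L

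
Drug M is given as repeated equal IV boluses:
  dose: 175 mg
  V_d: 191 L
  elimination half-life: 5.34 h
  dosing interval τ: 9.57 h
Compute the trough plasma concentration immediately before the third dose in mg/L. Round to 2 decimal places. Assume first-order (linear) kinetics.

0.34 mg/L

C₀ per dose = Dose / Vd = 175 / 191 = 0.9162 mg/L
k = ln2 / t½ = 0.693147 / 5.34 = 0.1298 h⁻¹
Fraction remaining after one interval: r = e^(−kτ) = e^(−0.1298 × 9.57) = 0.2888
Before dose 3, 2 doses have been given (aged 1τ, 2τ).
C_trough = C₀ × (r + r²) = 0.9162 × (0.2888 + 0.08341) = 0.3410 mg/L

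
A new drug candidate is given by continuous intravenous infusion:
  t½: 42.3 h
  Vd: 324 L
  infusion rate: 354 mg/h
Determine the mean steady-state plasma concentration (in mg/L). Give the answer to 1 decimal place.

66.7 mg/L

k = ln2 / t½ = 0.693147 / 42.3 = 0.01639 h⁻¹
CL = k × Vd = 0.01639 × 324 = 5.310 L/h
At steady state Css = R₀ / CL = 354 / 5.310 = 66.67 mg/L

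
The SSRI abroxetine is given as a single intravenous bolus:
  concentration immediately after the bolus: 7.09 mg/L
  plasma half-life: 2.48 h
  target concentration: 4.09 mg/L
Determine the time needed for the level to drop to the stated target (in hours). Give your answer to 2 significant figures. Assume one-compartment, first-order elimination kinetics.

2.0 h

k = ln2 / t½ = 0.693147 / 2.48 = 0.2795 h⁻¹
t = ln(C₀ / C) / k = ln(7.090 / 4.09) / 0.2795
  = ln(1.733) / 0.2795 = 0.5499 / 0.2795 = 1.967 h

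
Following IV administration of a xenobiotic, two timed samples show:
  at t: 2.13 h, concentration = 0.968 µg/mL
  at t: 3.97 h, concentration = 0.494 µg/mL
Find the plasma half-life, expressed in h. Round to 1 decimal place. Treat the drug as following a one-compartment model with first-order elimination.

1.9 h

k = ln(C₁/C₂) / (t₂ − t₁) = ln(0.968/0.494) / (3.97 − 2.13)
  = 0.6727 / 1.840 = 0.3656 h⁻¹
t½ = ln2 / k = 0.693147 / 0.3656 = 1.896 h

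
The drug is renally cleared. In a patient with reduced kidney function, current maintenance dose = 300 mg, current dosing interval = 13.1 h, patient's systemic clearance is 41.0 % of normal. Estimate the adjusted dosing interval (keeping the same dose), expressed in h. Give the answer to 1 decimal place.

To keep the same average steady-state level, dosing rate must scale with clearance.
CL ratio = 41.0 / 100 = 0.4100
New interval (same dose) = 13.1 / 0.4100 = 31.95 h

32.0 h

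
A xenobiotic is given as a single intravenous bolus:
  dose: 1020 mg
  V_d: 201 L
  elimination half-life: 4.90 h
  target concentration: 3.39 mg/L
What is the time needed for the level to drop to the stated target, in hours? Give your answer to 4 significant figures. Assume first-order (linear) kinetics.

2.852 h

C₀ = Dose / Vd = 1020 / 201 = 5.075 mg/L
k = ln2 / t½ = 0.693147 / 4.90 = 0.1415 h⁻¹
t = ln(C₀ / C) / k = ln(5.075 / 3.39) / 0.1415
  = ln(1.497) / 0.1415 = 0.4035 / 0.1415 = 2.852 h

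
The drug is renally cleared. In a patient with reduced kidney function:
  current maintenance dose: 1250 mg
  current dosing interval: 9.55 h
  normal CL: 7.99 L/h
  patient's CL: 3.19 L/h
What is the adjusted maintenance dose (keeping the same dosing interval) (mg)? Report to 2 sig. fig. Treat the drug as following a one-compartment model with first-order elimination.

500 mg

To keep the same average steady-state level, dosing rate must scale with clearance.
CL ratio = 3.19 / 7.99 = 0.3992
New dose (same interval) = 1250 × 0.3992 = 499.0 mg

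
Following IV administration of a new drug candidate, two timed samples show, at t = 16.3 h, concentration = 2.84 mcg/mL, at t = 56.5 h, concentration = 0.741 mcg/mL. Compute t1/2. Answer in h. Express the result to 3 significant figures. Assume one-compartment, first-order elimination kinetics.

20.7 h

k = ln(C₁/C₂) / (t₂ − t₁) = ln(2.84/0.741) / (56.5 − 16.3)
  = 1.344 / 40.20 = 0.03343 h⁻¹
t½ = ln2 / k = 0.693147 / 0.03343 = 20.73 h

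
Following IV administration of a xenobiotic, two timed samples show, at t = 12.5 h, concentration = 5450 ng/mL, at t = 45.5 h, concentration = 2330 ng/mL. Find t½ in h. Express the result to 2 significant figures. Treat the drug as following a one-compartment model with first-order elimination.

27 h

k = ln(C₁/C₂) / (t₂ − t₁) = ln(5450/2330) / (45.5 − 12.5)
  = 0.8497 / 33.00 = 0.02575 h⁻¹
t½ = ln2 / k = 0.693147 / 0.02575 = 26.92 h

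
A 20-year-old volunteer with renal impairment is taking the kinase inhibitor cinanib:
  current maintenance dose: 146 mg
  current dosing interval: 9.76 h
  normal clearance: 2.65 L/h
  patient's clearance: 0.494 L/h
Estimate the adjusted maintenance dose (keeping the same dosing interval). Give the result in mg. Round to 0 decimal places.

27 mg

To keep the same average steady-state level, dosing rate must scale with clearance.
CL ratio = 0.494 / 2.65 = 0.1864
New dose (same interval) = 146 × 0.1864 = 27.21 mg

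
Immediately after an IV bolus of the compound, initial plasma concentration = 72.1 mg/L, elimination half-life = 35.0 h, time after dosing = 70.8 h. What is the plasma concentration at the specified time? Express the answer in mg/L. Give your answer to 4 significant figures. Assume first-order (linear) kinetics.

k = ln2 / t½ = 0.693147 / 35.0 = 0.01980 h⁻¹
C = C₀ · e^(−k·t) = 72.10 × e^(−0.01980 × 70.8)
  = 72.10 × 0.2461 = 17.74 mg/L

17.74 mg/L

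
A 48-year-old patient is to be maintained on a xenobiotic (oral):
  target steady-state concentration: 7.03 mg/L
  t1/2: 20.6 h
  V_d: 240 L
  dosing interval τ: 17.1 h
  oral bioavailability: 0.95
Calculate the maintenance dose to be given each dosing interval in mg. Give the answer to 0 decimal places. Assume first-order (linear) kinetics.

1022 mg

k = ln2 / t½ = 0.693147 / 20.6 = 0.03365 h⁻¹
CL = k × Vd = 0.03365 × 240 = 8.076 L/h
At steady state, F × (Dose/τ) = Css × CL.
Dose = Css × CL × τ / F = 7.03 × 8.076 × 17.1 / 0.95 = 1022 mg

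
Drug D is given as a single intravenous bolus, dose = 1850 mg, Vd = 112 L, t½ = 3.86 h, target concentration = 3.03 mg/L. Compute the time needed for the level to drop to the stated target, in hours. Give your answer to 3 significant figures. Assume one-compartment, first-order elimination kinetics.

9.44 h

C₀ = Dose / Vd = 1850 / 112 = 16.52 mg/L
k = ln2 / t½ = 0.693147 / 3.86 = 0.1796 h⁻¹
t = ln(C₀ / C) / k = ln(16.52 / 3.03) / 0.1796
  = ln(5.452) / 0.1796 = 1.696 / 0.1796 = 9.443 h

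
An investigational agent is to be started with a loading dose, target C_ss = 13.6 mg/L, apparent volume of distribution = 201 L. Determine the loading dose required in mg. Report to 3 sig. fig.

LD = Css × Vd = 13.6 × 201 = 2734 mg

2730 mg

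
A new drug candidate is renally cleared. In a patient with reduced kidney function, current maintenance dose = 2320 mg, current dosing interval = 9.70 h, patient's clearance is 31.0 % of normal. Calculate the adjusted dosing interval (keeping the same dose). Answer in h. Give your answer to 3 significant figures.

To keep the same average steady-state level, dosing rate must scale with clearance.
CL ratio = 31.0 / 100 = 0.3100
New interval (same dose) = 9.70 / 0.3100 = 31.29 h

31.3 h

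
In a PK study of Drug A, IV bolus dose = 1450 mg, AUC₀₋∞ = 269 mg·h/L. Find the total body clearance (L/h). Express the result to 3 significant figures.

5.39 L/h

CL = Dose / AUC = 1450 / 269 = 5.390 L/h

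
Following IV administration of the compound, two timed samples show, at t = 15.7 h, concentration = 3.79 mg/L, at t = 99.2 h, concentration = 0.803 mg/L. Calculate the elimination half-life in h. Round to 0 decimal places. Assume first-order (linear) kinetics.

37 h

k = ln(C₁/C₂) / (t₂ − t₁) = ln(3.79/0.803) / (99.2 − 15.7)
  = 1.552 / 83.50 = 0.01859 h⁻¹
t½ = ln2 / k = 0.693147 / 0.01859 = 37.29 h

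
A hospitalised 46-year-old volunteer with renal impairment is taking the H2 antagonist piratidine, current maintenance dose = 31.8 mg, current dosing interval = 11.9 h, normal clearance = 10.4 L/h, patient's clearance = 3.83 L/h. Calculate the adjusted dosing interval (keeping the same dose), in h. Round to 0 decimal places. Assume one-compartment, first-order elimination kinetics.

32 h

To keep the same average steady-state level, dosing rate must scale with clearance.
CL ratio = 3.83 / 10.4 = 0.3683
New interval (same dose) = 11.9 / 0.3683 = 32.31 h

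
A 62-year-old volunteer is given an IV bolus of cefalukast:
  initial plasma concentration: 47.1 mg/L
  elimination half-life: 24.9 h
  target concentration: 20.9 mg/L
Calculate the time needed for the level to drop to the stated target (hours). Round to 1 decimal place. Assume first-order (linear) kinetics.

k = ln2 / t½ = 0.693147 / 24.9 = 0.02784 h⁻¹
t = ln(C₀ / C) / k = ln(47.10 / 20.9) / 0.02784
  = ln(2.254) / 0.02784 = 0.8127 / 0.02784 = 29.19 h

29.2 h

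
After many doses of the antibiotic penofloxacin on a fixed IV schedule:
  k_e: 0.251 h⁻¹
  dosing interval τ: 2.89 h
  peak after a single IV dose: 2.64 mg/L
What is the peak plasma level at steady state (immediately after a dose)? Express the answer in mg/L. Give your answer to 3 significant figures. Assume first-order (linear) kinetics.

5.12 mg/L

e^(−kτ) = e^(−0.2510 × 2.89) = 0.4841
Accumulation ratio R = 1 / (1 − e^(−kτ)) = 1 / (1 − 0.4841) = 1.938
Steady-state peak = C₀ × R = 2.64 × 1.938 = 5.116 mg/L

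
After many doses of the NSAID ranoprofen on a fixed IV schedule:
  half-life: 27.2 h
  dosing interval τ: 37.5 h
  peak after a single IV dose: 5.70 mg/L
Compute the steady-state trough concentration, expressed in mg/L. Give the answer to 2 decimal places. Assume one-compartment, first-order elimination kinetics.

k = ln2 / t½ = 0.693147 / 27.2 = 0.02548 h⁻¹
e^(−kτ) = e^(−0.02548 × 37.5) = 0.3846
Accumulation ratio R = 1 / (1 − e^(−kτ)) = 1 / (1 − 0.3846) = 1.625
Steady-state trough = C₀ × R × e^(−kτ) = 5.70 × 1.625 × 0.3846 = 3.562 mg/L

3.56 mg/L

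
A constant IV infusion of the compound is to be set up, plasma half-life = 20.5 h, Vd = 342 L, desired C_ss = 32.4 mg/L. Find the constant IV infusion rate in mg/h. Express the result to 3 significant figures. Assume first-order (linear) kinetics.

k = ln2 / t½ = 0.693147 / 20.5 = 0.03381 h⁻¹
CL = k × Vd = 0.03381 × 342 = 11.56 L/h
At steady state, infusion rate R₀ = Css × CL = 32.4 × 11.56 = 374.5 mg/h

375 mg/h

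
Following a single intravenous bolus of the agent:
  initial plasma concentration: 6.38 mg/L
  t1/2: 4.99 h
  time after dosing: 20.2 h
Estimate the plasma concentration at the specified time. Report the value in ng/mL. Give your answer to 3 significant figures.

386 ng/mL

k = ln2 / t½ = 0.693147 / 4.99 = 0.1389 h⁻¹
C = C₀ · e^(−k·t) = 6.380 × e^(−0.1389 × 20.2)
  = 6.380 × 0.06046 = 0.3857 mg/L
Convert: 0.3857 mg/L × 1000 = 385.7 ng/mL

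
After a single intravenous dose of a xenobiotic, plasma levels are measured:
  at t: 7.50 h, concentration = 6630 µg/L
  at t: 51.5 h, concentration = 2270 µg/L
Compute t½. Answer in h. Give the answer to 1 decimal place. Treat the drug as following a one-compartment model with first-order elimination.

28.5 h

k = ln(C₁/C₂) / (t₂ − t₁) = ln(6630/2270) / (51.5 − 7.50)
  = 1.072 / 44.00 = 0.02436 h⁻¹
t½ = ln2 / k = 0.693147 / 0.02436 = 28.45 h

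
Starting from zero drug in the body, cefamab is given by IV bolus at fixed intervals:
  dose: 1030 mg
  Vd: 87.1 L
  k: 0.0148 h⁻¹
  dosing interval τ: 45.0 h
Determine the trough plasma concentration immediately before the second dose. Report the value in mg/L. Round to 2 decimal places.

C₀ per dose = Dose / Vd = 1030 / 87.1 = 11.83 mg/L
Fraction remaining after one interval: r = e^(−kτ) = e^(−0.01480 × 45.0) = 0.5138
Before dose 2, 1 dose has been given (aged 1τ).
C_trough = C₀ × r = 11.83 × 0.5138 = 6.078 mg/L

6.08 mg/L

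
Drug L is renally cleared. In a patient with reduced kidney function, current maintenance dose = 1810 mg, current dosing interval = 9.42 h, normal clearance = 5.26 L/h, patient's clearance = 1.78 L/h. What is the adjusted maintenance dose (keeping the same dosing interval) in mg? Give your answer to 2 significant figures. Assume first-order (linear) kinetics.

610 mg

To keep the same average steady-state level, dosing rate must scale with clearance.
CL ratio = 1.78 / 5.26 = 0.3384
New dose (same interval) = 1810 × 0.3384 = 612.5 mg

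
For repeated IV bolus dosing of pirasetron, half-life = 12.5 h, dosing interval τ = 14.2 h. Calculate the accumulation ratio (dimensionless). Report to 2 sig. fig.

1.8

k = ln2 / t½ = 0.693147 / 12.5 = 0.05545 h⁻¹
e^(−kτ) = e^(−0.05545 × 14.2) = 0.4550
Accumulation ratio R = 1 / (1 − e^(−kτ)) = 1 / (1 − 0.4550) = 1.835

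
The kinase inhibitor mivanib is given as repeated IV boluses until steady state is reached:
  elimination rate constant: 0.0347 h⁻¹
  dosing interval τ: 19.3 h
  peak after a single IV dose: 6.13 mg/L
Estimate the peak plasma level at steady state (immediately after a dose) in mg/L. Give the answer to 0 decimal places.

13 mg/L

e^(−kτ) = e^(−0.03470 × 19.3) = 0.5119
Accumulation ratio R = 1 / (1 − e^(−kτ)) = 1 / (1 − 0.5119) = 2.049
Steady-state peak = C₀ × R = 6.13 × 2.049 = 12.56 mg/L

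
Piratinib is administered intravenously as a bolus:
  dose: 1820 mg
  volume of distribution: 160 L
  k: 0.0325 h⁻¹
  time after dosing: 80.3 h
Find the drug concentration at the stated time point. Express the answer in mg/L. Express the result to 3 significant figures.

C₀ = Dose / Vd = 1820 / 160 = 11.38 mg/L
C = C₀ · e^(−k·t) = 11.38 × e^(−0.03250 × 80.3)
  = 11.38 × 0.07355 = 0.8370 mg/L

0.837 mg/L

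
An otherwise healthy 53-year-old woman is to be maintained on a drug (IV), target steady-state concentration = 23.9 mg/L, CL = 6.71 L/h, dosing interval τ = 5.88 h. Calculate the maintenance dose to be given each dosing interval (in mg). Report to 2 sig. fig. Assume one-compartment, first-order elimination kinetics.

940 mg

At steady state, Dose/τ = Css × CL.
Dose = Css × CL × τ = 23.9 × 6.710 × 5.88 = 943.0 mg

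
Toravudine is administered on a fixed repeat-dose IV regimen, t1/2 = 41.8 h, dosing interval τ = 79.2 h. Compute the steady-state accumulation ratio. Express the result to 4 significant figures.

1.368

k = ln2 / t½ = 0.693147 / 41.8 = 0.01658 h⁻¹
e^(−kτ) = e^(−0.01658 × 79.2) = 0.2690
Accumulation ratio R = 1 / (1 − e^(−kτ)) = 1 / (1 − 0.2690) = 1.368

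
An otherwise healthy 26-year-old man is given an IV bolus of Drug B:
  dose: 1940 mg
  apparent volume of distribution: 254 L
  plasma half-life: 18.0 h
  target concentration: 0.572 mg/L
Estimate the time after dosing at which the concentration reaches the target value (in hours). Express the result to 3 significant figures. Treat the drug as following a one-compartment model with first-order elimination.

C₀ = Dose / Vd = 1940 / 254 = 7.638 mg/L
k = ln2 / t½ = 0.693147 / 18.0 = 0.03851 h⁻¹
t = ln(C₀ / C) / k = ln(7.638 / 0.572) / 0.03851
  = ln(13.35) / 0.03851 = 2.592 / 0.03851 = 67.31 h

67.3 h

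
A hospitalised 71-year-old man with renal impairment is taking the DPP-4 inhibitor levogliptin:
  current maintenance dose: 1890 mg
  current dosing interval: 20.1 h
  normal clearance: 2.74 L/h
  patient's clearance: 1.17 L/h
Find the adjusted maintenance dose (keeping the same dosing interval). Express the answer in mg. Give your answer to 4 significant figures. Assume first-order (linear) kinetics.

To keep the same average steady-state level, dosing rate must scale with clearance.
CL ratio = 1.17 / 2.74 = 0.4270
New dose (same interval) = 1890 × 0.4270 = 807.0 mg

807.0 mg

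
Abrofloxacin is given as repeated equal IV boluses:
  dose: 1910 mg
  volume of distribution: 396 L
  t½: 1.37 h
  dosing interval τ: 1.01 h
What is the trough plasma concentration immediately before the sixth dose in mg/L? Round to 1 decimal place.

C₀ per dose = Dose / Vd = 1910 / 396 = 4.823 mg/L
k = ln2 / t½ = 0.693147 / 1.37 = 0.5059 h⁻¹
Fraction remaining after one interval: r = e^(−kτ) = e^(−0.5059 × 1.01) = 0.5999
Before dose 6, 5 doses have been given (aged 1τ, 2τ, 3τ, 4τ, 5τ).
C_trough = C₀ × (r + r² + … + r^5) = C₀ × r(1−r^5)/(1−r)
        = 4.823 × 0.5999 × (1 − 0.07770) / (1 − 0.5999) = 6.670 mg/L

6.7 mg/L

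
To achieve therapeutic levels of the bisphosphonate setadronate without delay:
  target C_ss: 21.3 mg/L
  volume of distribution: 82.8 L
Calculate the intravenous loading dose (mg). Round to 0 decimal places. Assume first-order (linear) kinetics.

1764 mg

LD = Css × Vd = 21.3 × 82.8 = 1764 mg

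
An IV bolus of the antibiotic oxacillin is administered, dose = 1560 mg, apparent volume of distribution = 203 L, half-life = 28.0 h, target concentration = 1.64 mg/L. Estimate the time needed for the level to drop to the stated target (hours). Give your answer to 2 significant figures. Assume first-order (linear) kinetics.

C₀ = Dose / Vd = 1560 / 203 = 7.685 mg/L
k = ln2 / t½ = 0.693147 / 28.0 = 0.02476 h⁻¹
t = ln(C₀ / C) / k = ln(7.685 / 1.64) / 0.02476
  = ln(4.686) / 0.02476 = 1.545 / 0.02476 = 62.40 h

62 h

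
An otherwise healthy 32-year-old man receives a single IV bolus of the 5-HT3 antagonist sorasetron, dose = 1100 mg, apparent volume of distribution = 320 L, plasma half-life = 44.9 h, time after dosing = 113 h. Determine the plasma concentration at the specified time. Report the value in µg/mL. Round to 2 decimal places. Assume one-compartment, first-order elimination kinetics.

C₀ = Dose / Vd = 1100 / 320 = 3.438 mg/L
k = ln2 / t½ = 0.693147 / 44.9 = 0.01544 h⁻¹
C = C₀ · e^(−k·t) = 3.438 × e^(−0.01544 × 113)
  = 3.438 × 0.1747 = 0.6006 mg/L
(0.6006 mg/L = 0.6006 µg/mL)

0.60 µg/mL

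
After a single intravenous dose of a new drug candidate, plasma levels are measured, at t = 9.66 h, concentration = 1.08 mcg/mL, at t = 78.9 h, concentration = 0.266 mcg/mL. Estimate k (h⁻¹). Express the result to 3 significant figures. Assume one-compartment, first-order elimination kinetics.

0.0202 h⁻¹

k = ln(C₁/C₂) / (t₂ − t₁) = ln(1.08/0.266) / (78.9 − 9.66)
  = 1.401 / 69.24 = 0.02023 h⁻¹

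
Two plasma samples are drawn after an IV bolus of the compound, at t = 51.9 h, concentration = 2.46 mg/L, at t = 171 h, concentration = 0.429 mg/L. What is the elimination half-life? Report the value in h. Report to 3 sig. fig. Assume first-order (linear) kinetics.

k = ln(C₁/C₂) / (t₂ − t₁) = ln(2.46/0.429) / (171 − 51.9)
  = 1.746 / 119.1 = 0.01466 h⁻¹
t½ = ln2 / k = 0.693147 / 0.01466 = 47.28 h

47.3 h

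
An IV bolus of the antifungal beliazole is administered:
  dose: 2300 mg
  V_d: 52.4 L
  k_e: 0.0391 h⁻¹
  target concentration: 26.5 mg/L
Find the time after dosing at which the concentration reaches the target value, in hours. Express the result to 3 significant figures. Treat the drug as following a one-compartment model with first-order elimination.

12.9 h

C₀ = Dose / Vd = 2300 / 52.4 = 43.89 mg/L
t = ln(C₀ / C) / k = ln(43.89 / 26.5) / 0.03910
  = ln(1.656) / 0.03910 = 0.5044 / 0.03910 = 12.90 h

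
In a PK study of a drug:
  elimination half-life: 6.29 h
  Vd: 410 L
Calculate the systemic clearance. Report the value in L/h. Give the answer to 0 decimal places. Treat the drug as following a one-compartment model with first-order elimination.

k = ln2 / t½ = 0.693147 / 6.29 = 0.1102 h⁻¹
CL = k × Vd = 0.1102 × 410 = 45.18 L/h

45 L/h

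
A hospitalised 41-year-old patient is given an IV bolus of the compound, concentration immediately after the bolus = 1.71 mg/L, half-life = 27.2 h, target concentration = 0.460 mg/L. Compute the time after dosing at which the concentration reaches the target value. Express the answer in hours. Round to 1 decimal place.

51.5 h

k = ln2 / t½ = 0.693147 / 27.2 = 0.02548 h⁻¹
t = ln(C₀ / C) / k = ln(1.710 / 0.460) / 0.02548
  = ln(3.717) / 0.02548 = 1.313 / 0.02548 = 51.53 h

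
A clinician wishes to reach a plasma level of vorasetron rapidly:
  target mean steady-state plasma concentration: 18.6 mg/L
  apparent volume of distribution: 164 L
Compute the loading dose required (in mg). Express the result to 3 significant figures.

3050 mg

LD = Css × Vd = 18.6 × 164 = 3050 mg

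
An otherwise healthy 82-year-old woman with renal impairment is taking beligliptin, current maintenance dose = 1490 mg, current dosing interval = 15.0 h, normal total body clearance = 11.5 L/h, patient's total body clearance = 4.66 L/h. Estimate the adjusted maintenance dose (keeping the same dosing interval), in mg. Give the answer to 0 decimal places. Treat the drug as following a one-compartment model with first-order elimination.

604 mg

To keep the same average steady-state level, dosing rate must scale with clearance.
CL ratio = 4.66 / 11.5 = 0.4052
New dose (same interval) = 1490 × 0.4052 = 603.7 mg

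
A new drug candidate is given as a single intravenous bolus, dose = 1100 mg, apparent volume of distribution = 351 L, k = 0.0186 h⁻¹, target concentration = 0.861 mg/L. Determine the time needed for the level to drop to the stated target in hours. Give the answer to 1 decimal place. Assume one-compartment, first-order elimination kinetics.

69.5 h

C₀ = Dose / Vd = 1100 / 351 = 3.134 mg/L
t = ln(C₀ / C) / k = ln(3.134 / 0.861) / 0.01860
  = ln(3.640) / 0.01860 = 1.292 / 0.01860 = 69.46 h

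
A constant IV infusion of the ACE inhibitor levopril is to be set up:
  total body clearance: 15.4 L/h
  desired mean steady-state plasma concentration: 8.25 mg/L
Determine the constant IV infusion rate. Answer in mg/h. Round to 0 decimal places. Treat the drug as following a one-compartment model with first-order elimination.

127 mg/h

At steady state, infusion rate R₀ = Css × CL = 8.25 × 15.40 = 127.1 mg/h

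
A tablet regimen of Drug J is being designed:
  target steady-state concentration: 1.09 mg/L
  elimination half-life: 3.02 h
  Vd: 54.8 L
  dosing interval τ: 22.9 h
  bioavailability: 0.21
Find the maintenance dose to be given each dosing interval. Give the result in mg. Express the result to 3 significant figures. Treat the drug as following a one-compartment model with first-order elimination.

1500 mg

k = ln2 / t½ = 0.693147 / 3.02 = 0.2295 h⁻¹
CL = k × Vd = 0.2295 × 54.8 = 12.58 L/h
At steady state, F × (Dose/τ) = Css × CL.
Dose = Css × CL × τ / F = 1.09 × 12.58 × 22.9 / 0.21 = 1495 mg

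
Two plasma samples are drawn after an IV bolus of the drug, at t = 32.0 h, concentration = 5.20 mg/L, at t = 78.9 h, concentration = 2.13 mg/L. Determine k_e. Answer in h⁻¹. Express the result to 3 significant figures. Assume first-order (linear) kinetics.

0.0190 h⁻¹

k = ln(C₁/C₂) / (t₂ − t₁) = ln(5.20/2.13) / (78.9 − 32.0)
  = 0.8925 / 46.90 = 0.01903 h⁻¹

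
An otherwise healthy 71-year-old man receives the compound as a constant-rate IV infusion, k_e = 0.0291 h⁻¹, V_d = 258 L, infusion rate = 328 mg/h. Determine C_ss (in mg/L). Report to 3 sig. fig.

CL = k × Vd = 0.02910 × 258 = 7.508 L/h
At steady state Css = R₀ / CL = 328 / 7.508 = 43.69 mg/L

43.7 mg/L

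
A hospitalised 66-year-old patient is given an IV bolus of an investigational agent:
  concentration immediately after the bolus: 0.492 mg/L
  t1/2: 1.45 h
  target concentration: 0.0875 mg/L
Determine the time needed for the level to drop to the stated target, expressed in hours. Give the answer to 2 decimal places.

3.61 h

k = ln2 / t½ = 0.693147 / 1.45 = 0.4780 h⁻¹
t = ln(C₀ / C) / k = ln(0.4920 / 0.0875) / 0.4780
  = ln(5.623) / 0.4780 = 1.727 / 0.4780 = 3.613 h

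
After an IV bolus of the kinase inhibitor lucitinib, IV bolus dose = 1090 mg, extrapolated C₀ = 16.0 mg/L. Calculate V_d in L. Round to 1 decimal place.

68.1 L

Vd = Dose / C₀ = 1090 / 16.0 = 68.13 L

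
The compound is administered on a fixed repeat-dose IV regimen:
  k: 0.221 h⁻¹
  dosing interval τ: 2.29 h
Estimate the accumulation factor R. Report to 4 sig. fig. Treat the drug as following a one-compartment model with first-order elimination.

e^(−kτ) = e^(−0.2210 × 2.29) = 0.6028
Accumulation ratio R = 1 / (1 − e^(−kτ)) = 1 / (1 − 0.6028) = 2.518

2.518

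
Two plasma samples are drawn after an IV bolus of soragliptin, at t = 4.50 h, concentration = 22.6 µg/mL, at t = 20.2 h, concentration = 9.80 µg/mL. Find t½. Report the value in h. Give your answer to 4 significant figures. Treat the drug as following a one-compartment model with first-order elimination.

13.02 h

k = ln(C₁/C₂) / (t₂ − t₁) = ln(22.6/9.80) / (20.2 − 4.50)
  = 0.8356 / 15.70 = 0.05322 h⁻¹
t½ = ln2 / k = 0.693147 / 0.05322 = 13.02 h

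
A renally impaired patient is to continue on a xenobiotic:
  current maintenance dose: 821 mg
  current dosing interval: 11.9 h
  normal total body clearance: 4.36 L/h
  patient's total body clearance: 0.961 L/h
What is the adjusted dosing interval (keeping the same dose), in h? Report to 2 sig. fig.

To keep the same average steady-state level, dosing rate must scale with clearance.
CL ratio = 0.961 / 4.36 = 0.2204
New interval (same dose) = 11.9 / 0.2204 = 53.99 h

54 h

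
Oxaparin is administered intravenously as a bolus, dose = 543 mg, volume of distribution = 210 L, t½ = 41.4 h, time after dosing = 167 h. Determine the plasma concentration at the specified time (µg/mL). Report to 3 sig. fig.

C₀ = Dose / Vd = 543.0 / 210 = 2.586 mg/L
k = ln2 / t½ = 0.693147 / 41.4 = 0.01674 h⁻¹
C = C₀ · e^(−k·t) = 2.586 × e^(−0.01674 × 167)
  = 2.586 × 0.06108 = 0.1580 mg/L
(0.1580 mg/L = 0.1580 µg/mL)

0.158 µg/mL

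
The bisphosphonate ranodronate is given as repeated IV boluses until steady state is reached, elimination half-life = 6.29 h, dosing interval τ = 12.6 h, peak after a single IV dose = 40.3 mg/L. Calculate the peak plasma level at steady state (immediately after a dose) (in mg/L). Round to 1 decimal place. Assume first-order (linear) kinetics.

k = ln2 / t½ = 0.693147 / 6.29 = 0.1102 h⁻¹
e^(−kτ) = e^(−0.1102 × 12.6) = 0.2494
Accumulation ratio R = 1 / (1 − e^(−kτ)) = 1 / (1 − 0.2494) = 1.332
Steady-state peak = C₀ × R = 40.3 × 1.332 = 53.68 mg/L

53.7 mg/L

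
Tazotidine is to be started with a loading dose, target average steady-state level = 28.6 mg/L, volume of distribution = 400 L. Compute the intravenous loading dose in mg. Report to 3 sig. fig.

LD = Css × Vd = 28.6 × 400 = 11440 mg

11400 mg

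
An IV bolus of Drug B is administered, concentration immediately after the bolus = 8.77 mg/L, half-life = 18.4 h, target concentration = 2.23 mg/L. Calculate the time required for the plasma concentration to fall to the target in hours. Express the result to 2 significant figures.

k = ln2 / t½ = 0.693147 / 18.4 = 0.03767 h⁻¹
t = ln(C₀ / C) / k = ln(8.770 / 2.23) / 0.03767
  = ln(3.933) / 0.03767 = 1.369 / 0.03767 = 36.34 h

36 h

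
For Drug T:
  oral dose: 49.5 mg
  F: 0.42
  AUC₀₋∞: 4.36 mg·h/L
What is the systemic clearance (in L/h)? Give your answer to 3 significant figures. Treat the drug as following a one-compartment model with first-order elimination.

CL = F·Dose / AUC = 0.42 × 49.5 / 4.36 = 4.768 L/h

4.77 L/h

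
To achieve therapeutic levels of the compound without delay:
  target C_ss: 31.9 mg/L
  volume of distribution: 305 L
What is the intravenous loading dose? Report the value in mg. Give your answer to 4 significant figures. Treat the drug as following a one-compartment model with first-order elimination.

LD = Css × Vd = 31.9 × 305 = 9730 mg

9730 mg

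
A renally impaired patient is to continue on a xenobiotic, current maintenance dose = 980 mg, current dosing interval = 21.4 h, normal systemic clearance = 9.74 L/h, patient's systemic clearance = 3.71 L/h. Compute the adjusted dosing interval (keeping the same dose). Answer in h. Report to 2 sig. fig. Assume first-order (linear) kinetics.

To keep the same average steady-state level, dosing rate must scale with clearance.
CL ratio = 3.71 / 9.74 = 0.3809
New interval (same dose) = 21.4 / 0.3809 = 56.18 h

56 h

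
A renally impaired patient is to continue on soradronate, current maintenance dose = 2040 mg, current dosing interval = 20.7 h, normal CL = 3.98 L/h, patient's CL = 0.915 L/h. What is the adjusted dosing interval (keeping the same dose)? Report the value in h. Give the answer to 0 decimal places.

To keep the same average steady-state level, dosing rate must scale with clearance.
CL ratio = 0.915 / 3.98 = 0.2299
New interval (same dose) = 20.7 / 0.2299 = 90.04 h

90 h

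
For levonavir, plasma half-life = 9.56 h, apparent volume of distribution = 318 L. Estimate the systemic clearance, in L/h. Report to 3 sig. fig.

k = ln2 / t½ = 0.693147 / 9.56 = 0.07250 h⁻¹
CL = k × Vd = 0.07250 × 318 = 23.06 L/h

23.1 L/h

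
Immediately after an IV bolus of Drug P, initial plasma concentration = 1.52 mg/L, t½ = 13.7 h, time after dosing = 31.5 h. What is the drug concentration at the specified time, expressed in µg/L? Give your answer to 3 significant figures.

k = ln2 / t½ = 0.693147 / 13.7 = 0.05059 h⁻¹
C = C₀ · e^(−k·t) = 1.520 × e^(−0.05059 × 31.5)
  = 1.520 × 0.2032 = 0.3089 mg/L
Convert: 0.3089 mg/L × 1000 = 308.9 µg/L

309 µg/L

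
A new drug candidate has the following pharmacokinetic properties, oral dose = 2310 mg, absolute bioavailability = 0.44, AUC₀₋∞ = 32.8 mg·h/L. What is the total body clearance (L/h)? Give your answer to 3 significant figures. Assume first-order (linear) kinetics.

CL = F·Dose / AUC = 0.44 × 2310 / 32.8 = 30.99 L/h

31.0 L/h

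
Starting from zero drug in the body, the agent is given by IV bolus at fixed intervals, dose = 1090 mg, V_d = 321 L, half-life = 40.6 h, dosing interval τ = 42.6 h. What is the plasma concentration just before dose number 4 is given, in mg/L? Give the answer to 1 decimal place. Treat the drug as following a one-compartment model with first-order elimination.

C₀ per dose = Dose / Vd = 1090 / 321 = 3.396 mg/L
k = ln2 / t½ = 0.693147 / 40.6 = 0.01707 h⁻¹
Fraction remaining after one interval: r = e^(−kτ) = e^(−0.01707 × 42.6) = 0.4833
Before dose 4, 3 doses have been given (aged 1τ, 2τ, 3τ).
C_trough = C₀ × (r + r² + … + r^3) = C₀ × r(1−r^3)/(1−r)
        = 3.396 × 0.4833 × (1 − 0.1129) / (1 − 0.4833) = 2.818 mg/L

2.8 mg/L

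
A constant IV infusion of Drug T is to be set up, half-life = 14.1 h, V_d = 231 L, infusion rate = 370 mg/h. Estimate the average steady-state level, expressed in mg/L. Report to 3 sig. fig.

32.6 mg/L

k = ln2 / t½ = 0.693147 / 14.1 = 0.04916 h⁻¹
CL = k × Vd = 0.04916 × 231 = 11.36 L/h
At steady state Css = R₀ / CL = 370 / 11.36 = 32.57 mg/L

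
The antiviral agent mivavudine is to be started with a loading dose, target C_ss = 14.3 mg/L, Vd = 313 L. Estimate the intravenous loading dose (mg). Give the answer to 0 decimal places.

LD = Css × Vd = 14.3 × 313 = 4476 mg

4476 mg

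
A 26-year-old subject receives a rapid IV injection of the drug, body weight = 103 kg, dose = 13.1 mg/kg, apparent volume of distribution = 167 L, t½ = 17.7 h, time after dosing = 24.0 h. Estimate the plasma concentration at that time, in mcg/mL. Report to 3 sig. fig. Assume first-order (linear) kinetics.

Total dose = 13.1 × 103 = 1349 mg
C₀ = Dose / Vd = 1349 / 167 = 8.078 mg/L
k = ln2 / t½ = 0.693147 / 17.7 = 0.03916 h⁻¹
C = C₀ · e^(−k·t) = 8.078 × e^(−0.03916 × 24.0)
  = 8.078 × 0.3907 = 3.156 mg/L
(3.156 mg/L = 3.156 mcg/mL)

3.16 mcg/mL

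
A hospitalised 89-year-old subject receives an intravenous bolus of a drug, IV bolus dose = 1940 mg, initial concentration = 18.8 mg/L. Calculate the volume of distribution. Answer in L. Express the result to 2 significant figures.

Vd = Dose / C₀ = 1940 / 18.8 = 103.2 L

100 L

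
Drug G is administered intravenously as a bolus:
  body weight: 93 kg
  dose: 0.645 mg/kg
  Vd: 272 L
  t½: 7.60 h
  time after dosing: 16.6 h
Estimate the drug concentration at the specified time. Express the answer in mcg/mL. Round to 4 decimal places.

0.0485 mcg/mL

Total dose = 0.645 × 93 = 59.99 mg
C₀ = Dose / Vd = 59.99 / 272 = 0.2206 mg/L
k = ln2 / t½ = 0.693147 / 7.60 = 0.09120 h⁻¹
C = C₀ · e^(−k·t) = 0.2206 × e^(−0.09120 × 16.6)
  = 0.2206 × 0.2200 = 0.04853 mg/L
(0.04853 mg/L = 0.04853 mcg/mL)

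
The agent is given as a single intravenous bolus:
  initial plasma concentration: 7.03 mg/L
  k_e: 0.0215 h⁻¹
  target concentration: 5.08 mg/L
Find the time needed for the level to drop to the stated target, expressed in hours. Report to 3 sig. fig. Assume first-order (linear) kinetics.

15.1 h

t = ln(C₀ / C) / k = ln(7.030 / 5.08) / 0.02150
  = ln(1.384) / 0.02150 = 0.3250 / 0.02150 = 15.12 h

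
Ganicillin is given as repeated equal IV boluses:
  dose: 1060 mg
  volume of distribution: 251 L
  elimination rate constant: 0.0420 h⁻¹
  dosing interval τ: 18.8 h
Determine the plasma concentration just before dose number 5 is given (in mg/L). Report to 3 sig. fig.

3.36 mg/L

C₀ per dose = Dose / Vd = 1060 / 251 = 4.223 mg/L
Fraction remaining after one interval: r = e^(−kτ) = e^(−0.04200 × 18.8) = 0.4540
Before dose 5, 4 doses have been given (aged 1τ, 2τ, 3τ, 4τ).
C_trough = C₀ × (r + r² + … + r^4) = C₀ × r(1−r^4)/(1−r)
        = 4.223 × 0.4540 × (1 − 0.04248) / (1 − 0.4540) = 3.362 mg/L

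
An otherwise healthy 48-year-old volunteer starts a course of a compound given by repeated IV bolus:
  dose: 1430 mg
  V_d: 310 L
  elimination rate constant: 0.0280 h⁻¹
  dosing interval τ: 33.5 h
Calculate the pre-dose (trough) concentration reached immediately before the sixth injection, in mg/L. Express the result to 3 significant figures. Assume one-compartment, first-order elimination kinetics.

2.94 mg/L

C₀ per dose = Dose / Vd = 1430 / 310 = 4.613 mg/L
Fraction remaining after one interval: r = e^(−kτ) = e^(−0.02800 × 33.5) = 0.3914
Before dose 6, 5 doses have been given (aged 1τ, 2τ, 3τ, 4τ, 5τ).
C_trough = C₀ × (r + r² + … + r^5) = C₀ × r(1−r^5)/(1−r)
        = 4.613 × 0.3914 × (1 − 0.009186) / (1 − 0.3914) = 2.939 mg/L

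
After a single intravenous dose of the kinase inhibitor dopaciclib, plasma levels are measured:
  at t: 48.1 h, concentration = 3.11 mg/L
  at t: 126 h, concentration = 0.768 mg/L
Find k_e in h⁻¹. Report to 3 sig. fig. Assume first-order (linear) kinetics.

k = ln(C₁/C₂) / (t₂ − t₁) = ln(3.11/0.768) / (126 − 48.1)
  = 1.399 / 77.90 = 0.01796 h⁻¹

0.0180 h⁻¹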